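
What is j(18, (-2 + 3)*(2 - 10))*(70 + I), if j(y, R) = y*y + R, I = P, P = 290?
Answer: 113760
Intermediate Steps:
I = 290
j(y, R) = R + y**2 (j(y, R) = y**2 + R = R + y**2)
j(18, (-2 + 3)*(2 - 10))*(70 + I) = ((-2 + 3)*(2 - 10) + 18**2)*(70 + 290) = (1*(-8) + 324)*360 = (-8 + 324)*360 = 316*360 = 113760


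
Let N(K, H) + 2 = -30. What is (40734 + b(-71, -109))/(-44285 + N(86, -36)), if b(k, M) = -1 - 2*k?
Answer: -40875/44317 ≈ -0.92233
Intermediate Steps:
N(K, H) = -32 (N(K, H) = -2 - 30 = -32)
(40734 + b(-71, -109))/(-44285 + N(86, -36)) = (40734 + (-1 - 2*(-71)))/(-44285 - 32) = (40734 + (-1 + 142))/(-44317) = (40734 + 141)*(-1/44317) = 40875*(-1/44317) = -40875/44317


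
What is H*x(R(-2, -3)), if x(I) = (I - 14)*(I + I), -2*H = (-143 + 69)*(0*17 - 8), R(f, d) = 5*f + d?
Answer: -207792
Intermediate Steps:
R(f, d) = d + 5*f
H = -296 (H = -(-143 + 69)*(0*17 - 8)/2 = -(-37)*(0 - 8) = -(-37)*(-8) = -½*592 = -296)
x(I) = 2*I*(-14 + I) (x(I) = (-14 + I)*(2*I) = 2*I*(-14 + I))
H*x(R(-2, -3)) = -592*(-3 + 5*(-2))*(-14 + (-3 + 5*(-2))) = -592*(-3 - 10)*(-14 + (-3 - 10)) = -592*(-13)*(-14 - 13) = -592*(-13)*(-27) = -296*702 = -207792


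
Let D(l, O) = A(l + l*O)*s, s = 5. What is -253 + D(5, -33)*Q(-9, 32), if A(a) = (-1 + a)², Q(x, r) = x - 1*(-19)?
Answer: 1295797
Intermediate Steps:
Q(x, r) = 19 + x (Q(x, r) = x + 19 = 19 + x)
D(l, O) = 5*(-1 + l + O*l)² (D(l, O) = (-1 + (l + l*O))²*5 = (-1 + (l + O*l))²*5 = (-1 + l + O*l)²*5 = 5*(-1 + l + O*l)²)
-253 + D(5, -33)*Q(-9, 32) = -253 + (5*(-1 + 5*(1 - 33))²)*(19 - 9) = -253 + (5*(-1 + 5*(-32))²)*10 = -253 + (5*(-1 - 160)²)*10 = -253 + (5*(-161)²)*10 = -253 + (5*25921)*10 = -253 + 129605*10 = -253 + 1296050 = 1295797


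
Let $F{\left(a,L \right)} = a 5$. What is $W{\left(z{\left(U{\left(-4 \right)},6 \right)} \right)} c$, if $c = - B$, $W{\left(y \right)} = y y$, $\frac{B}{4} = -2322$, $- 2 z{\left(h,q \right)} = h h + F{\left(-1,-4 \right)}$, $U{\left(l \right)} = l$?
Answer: $280962$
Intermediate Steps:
$F{\left(a,L \right)} = 5 a$
$z{\left(h,q \right)} = \frac{5}{2} - \frac{h^{2}}{2}$ ($z{\left(h,q \right)} = - \frac{h h + 5 \left(-1\right)}{2} = - \frac{h^{2} - 5}{2} = - \frac{-5 + h^{2}}{2} = \frac{5}{2} - \frac{h^{2}}{2}$)
$B = -9288$ ($B = 4 \left(-2322\right) = -9288$)
$W{\left(y \right)} = y^{2}$
$c = 9288$ ($c = \left(-1\right) \left(-9288\right) = 9288$)
$W{\left(z{\left(U{\left(-4 \right)},6 \right)} \right)} c = \left(\frac{5}{2} - \frac{\left(-4\right)^{2}}{2}\right)^{2} \cdot 9288 = \left(\frac{5}{2} - 8\right)^{2} \cdot 9288 = \left(- \frac{11}{2}\right)^{2} \cdot 9288 = \frac{121}{4} \cdot 9288 = 280962$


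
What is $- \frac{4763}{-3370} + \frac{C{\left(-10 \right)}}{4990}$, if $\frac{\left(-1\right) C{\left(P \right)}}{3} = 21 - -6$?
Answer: $\frac{234944}{168163} \approx 1.3971$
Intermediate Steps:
$C{\left(P \right)} = -81$ ($C{\left(P \right)} = - 3 \left(21 - -6\right) = - 3 \left(21 + 6\right) = \left(-3\right) 27 = -81$)
$- \frac{4763}{-3370} + \frac{C{\left(-10 \right)}}{4990} = - \frac{4763}{-3370} - \frac{81}{4990} = \left(-4763\right) \left(- \frac{1}{3370}\right) - \frac{81}{4990} = \frac{4763}{3370} - \frac{81}{4990} = \frac{234944}{168163}$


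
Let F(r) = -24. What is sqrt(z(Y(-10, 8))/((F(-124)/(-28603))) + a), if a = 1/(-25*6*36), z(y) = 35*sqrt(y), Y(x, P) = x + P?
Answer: sqrt(-6 + 1351491750*I*sqrt(2))/180 ≈ 171.74 + 171.74*I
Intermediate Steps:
Y(x, P) = P + x
a = -1/5400 (a = 1/(-150*36) = 1/(-5400) = -1/5400 ≈ -0.00018519)
sqrt(z(Y(-10, 8))/((F(-124)/(-28603))) + a) = sqrt((35*sqrt(8 - 10))/((-24/(-28603))) - 1/5400) = sqrt((35*sqrt(-2))/((-24*(-1/28603))) - 1/5400) = sqrt((35*(I*sqrt(2)))/(24/28603) - 1/5400) = sqrt((35*I*sqrt(2))*(28603/24) - 1/5400) = sqrt(1001105*I*sqrt(2)/24 - 1/5400) = sqrt(-1/5400 + 1001105*I*sqrt(2)/24)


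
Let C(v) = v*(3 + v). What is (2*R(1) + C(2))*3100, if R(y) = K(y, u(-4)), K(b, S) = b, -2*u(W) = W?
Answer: 37200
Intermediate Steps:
u(W) = -W/2
R(y) = y
(2*R(1) + C(2))*3100 = (2*1 + 2*(3 + 2))*3100 = (2 + 2*5)*3100 = (2 + 10)*3100 = 12*3100 = 37200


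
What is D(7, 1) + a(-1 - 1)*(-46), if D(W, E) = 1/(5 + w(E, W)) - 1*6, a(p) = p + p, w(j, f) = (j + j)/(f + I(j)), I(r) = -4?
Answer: 3029/17 ≈ 178.18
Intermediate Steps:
w(j, f) = 2*j/(-4 + f) (w(j, f) = (j + j)/(f - 4) = (2*j)/(-4 + f) = 2*j/(-4 + f))
a(p) = 2*p
D(W, E) = -6 + 1/(5 + 2*E/(-4 + W)) (D(W, E) = 1/(5 + 2*E/(-4 + W)) - 1*6 = 1/(5 + 2*E/(-4 + W)) - 6 = -6 + 1/(5 + 2*E/(-4 + W)))
D(7, 1) + a(-1 - 1)*(-46) = (116 - 29*7 - 12*1)/(-20 + 2*1 + 5*7) + (2*(-1 - 1))*(-46) = (116 - 203 - 12)/(-20 + 2 + 35) + (2*(-2))*(-46) = -99/17 - 4*(-46) = (1/17)*(-99) + 184 = -99/17 + 184 = 3029/17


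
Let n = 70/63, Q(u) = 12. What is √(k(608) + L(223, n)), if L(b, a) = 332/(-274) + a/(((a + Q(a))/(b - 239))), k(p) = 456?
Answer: √29624954802/8083 ≈ 21.294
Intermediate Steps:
n = 10/9 (n = 70*(1/63) = 10/9 ≈ 1.1111)
L(b, a) = -166/137 + a*(-239 + b)/(12 + a) (L(b, a) = 332/(-274) + a/(((a + 12)/(b - 239))) = 332*(-1/274) + a/(((12 + a)/(-239 + b))) = -166/137 + a/(((12 + a)/(-239 + b))) = -166/137 + a*((-239 + b)/(12 + a)) = -166/137 + a*(-239 + b)/(12 + a))
√(k(608) + L(223, n)) = √(456 + (-1992 - 32909*10/9 + 137*(10/9)*223)/(137*(12 + 10/9))) = √(456 + (-1992 - 329090/9 + 305510/9)/(137*(118/9))) = √(456 + (1/137)*(9/118)*(-4612)) = √(456 - 20754/8083) = √(3665094/8083) = √29624954802/8083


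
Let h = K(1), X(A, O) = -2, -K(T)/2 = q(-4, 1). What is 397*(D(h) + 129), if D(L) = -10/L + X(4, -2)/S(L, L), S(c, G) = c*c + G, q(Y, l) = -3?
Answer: 353727/7 ≈ 50532.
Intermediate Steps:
K(T) = 6 (K(T) = -2*(-3) = 6)
h = 6
S(c, G) = G + c² (S(c, G) = c² + G = G + c²)
D(L) = -10/L - 2/(L + L²)
397*(D(h) + 129) = 397*(2*(-6 - 5*6)/(6*(1 + 6)) + 129) = 397*(2*(⅙)*(-6 - 30)/7 + 129) = 397*(2*(⅙)*(⅐)*(-36) + 129) = 397*(-12/7 + 129) = 397*(891/7) = 353727/7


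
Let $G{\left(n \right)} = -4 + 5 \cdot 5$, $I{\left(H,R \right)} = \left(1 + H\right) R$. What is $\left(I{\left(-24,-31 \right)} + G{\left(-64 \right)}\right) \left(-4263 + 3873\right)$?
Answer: $-286260$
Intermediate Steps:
$I{\left(H,R \right)} = R \left(1 + H\right)$
$G{\left(n \right)} = 21$ ($G{\left(n \right)} = -4 + 25 = 21$)
$\left(I{\left(-24,-31 \right)} + G{\left(-64 \right)}\right) \left(-4263 + 3873\right) = \left(- 31 \left(1 - 24\right) + 21\right) \left(-4263 + 3873\right) = \left(\left(-31\right) \left(-23\right) + 21\right) \left(-390\right) = \left(713 + 21\right) \left(-390\right) = 734 \left(-390\right) = -286260$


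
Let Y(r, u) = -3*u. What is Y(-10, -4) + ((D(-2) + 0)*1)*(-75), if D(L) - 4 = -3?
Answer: -63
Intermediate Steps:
D(L) = 1 (D(L) = 4 - 3 = 1)
Y(-10, -4) + ((D(-2) + 0)*1)*(-75) = -3*(-4) + ((1 + 0)*1)*(-75) = 12 + (1*1)*(-75) = 12 + 1*(-75) = 12 - 75 = -63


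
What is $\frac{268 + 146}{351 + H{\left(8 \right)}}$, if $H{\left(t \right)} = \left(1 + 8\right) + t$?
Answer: $\frac{9}{8} \approx 1.125$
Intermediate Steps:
$H{\left(t \right)} = 9 + t$
$\frac{268 + 146}{351 + H{\left(8 \right)}} = \frac{268 + 146}{351 + \left(9 + 8\right)} = \frac{414}{351 + 17} = \frac{414}{368} = 414 \cdot \frac{1}{368} = \frac{9}{8}$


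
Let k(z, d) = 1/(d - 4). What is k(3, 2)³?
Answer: -⅛ ≈ -0.12500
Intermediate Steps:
k(z, d) = 1/(-4 + d)
k(3, 2)³ = (1/(-4 + 2))³ = (1/(-2))³ = (-½)³ = -⅛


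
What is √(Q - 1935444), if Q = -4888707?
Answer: 3*I*√758239 ≈ 2612.3*I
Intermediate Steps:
√(Q - 1935444) = √(-4888707 - 1935444) = √(-6824151) = 3*I*√758239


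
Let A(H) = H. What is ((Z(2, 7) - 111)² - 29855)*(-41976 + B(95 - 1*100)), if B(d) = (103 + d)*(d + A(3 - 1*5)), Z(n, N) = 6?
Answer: 803325460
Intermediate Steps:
B(d) = (-2 + d)*(103 + d) (B(d) = (103 + d)*(d + (3 - 1*5)) = (103 + d)*(d + (3 - 5)) = (103 + d)*(d - 2) = (103 + d)*(-2 + d) = (-2 + d)*(103 + d))
((Z(2, 7) - 111)² - 29855)*(-41976 + B(95 - 1*100)) = ((6 - 111)² - 29855)*(-41976 + (-206 + (95 - 1*100)² + 101*(95 - 1*100))) = ((-105)² - 29855)*(-41976 + (-206 + (95 - 100)² + 101*(95 - 100))) = (11025 - 29855)*(-41976 + (-206 + (-5)² + 101*(-5))) = -18830*(-41976 + (-206 + 25 - 505)) = -18830*(-41976 - 686) = -18830*(-42662) = 803325460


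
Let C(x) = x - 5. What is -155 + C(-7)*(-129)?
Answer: 1393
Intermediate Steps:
C(x) = -5 + x
-155 + C(-7)*(-129) = -155 + (-5 - 7)*(-129) = -155 - 12*(-129) = -155 + 1548 = 1393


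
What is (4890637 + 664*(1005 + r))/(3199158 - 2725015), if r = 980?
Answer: 6208677/474143 ≈ 13.095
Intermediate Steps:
(4890637 + 664*(1005 + r))/(3199158 - 2725015) = (4890637 + 664*(1005 + 980))/(3199158 - 2725015) = (4890637 + 664*1985)/474143 = (4890637 + 1318040)*(1/474143) = 6208677*(1/474143) = 6208677/474143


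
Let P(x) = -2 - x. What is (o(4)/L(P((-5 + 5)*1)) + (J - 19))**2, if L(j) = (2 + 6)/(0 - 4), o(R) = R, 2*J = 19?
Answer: 529/4 ≈ 132.25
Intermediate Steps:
J = 19/2 (J = (1/2)*19 = 19/2 ≈ 9.5000)
L(j) = -2 (L(j) = 8/(-4) = 8*(-1/4) = -2)
(o(4)/L(P((-5 + 5)*1)) + (J - 19))**2 = (4/(-2) + (19/2 - 19))**2 = (4*(-1/2) - 19/2)**2 = (-2 - 19/2)**2 = (-23/2)**2 = 529/4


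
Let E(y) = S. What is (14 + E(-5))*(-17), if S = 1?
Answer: -255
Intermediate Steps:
E(y) = 1
(14 + E(-5))*(-17) = (14 + 1)*(-17) = 15*(-17) = -255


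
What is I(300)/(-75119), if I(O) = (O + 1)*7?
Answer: -2107/75119 ≈ -0.028049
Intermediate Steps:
I(O) = 7 + 7*O (I(O) = (1 + O)*7 = 7 + 7*O)
I(300)/(-75119) = (7 + 7*300)/(-75119) = (7 + 2100)*(-1/75119) = 2107*(-1/75119) = -2107/75119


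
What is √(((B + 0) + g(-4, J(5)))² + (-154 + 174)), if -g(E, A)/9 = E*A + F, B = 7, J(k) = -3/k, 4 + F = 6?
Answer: √27069/5 ≈ 32.905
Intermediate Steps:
F = 2 (F = -4 + 6 = 2)
g(E, A) = -18 - 9*A*E (g(E, A) = -9*(E*A + 2) = -9*(A*E + 2) = -9*(2 + A*E) = -18 - 9*A*E)
√(((B + 0) + g(-4, J(5)))² + (-154 + 174)) = √(((7 + 0) + (-18 - 9*(-3/5)*(-4)))² + (-154 + 174)) = √((7 + (-18 - 9*(-3*⅕)*(-4)))² + 20) = √((7 + (-18 - 9*(-⅗)*(-4)))² + 20) = √((7 + (-18 - 108/5))² + 20) = √((7 - 198/5)² + 20) = √((-163/5)² + 20) = √(26569/25 + 20) = √(27069/25) = √27069/5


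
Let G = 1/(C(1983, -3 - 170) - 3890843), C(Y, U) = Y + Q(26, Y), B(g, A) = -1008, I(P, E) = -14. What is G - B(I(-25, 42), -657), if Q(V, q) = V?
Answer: 3919944671/3888834 ≈ 1008.0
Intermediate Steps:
C(Y, U) = 26 + Y (C(Y, U) = Y + 26 = 26 + Y)
G = -1/3888834 (G = 1/((26 + 1983) - 3890843) = 1/(2009 - 3890843) = 1/(-3888834) = -1/3888834 ≈ -2.5715e-7)
G - B(I(-25, 42), -657) = -1/3888834 - 1*(-1008) = -1/3888834 + 1008 = 3919944671/3888834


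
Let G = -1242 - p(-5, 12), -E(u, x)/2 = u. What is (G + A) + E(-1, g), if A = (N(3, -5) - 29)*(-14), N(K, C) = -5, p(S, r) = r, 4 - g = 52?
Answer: -776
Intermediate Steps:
g = -48 (g = 4 - 1*52 = 4 - 52 = -48)
E(u, x) = -2*u
A = 476 (A = (-5 - 29)*(-14) = -34*(-14) = 476)
G = -1254 (G = -1242 - 1*12 = -1242 - 12 = -1254)
(G + A) + E(-1, g) = (-1254 + 476) - 2*(-1) = -778 + 2 = -776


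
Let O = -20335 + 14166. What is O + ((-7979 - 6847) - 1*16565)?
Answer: -37560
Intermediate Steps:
O = -6169
O + ((-7979 - 6847) - 1*16565) = -6169 + ((-7979 - 6847) - 1*16565) = -6169 + (-14826 - 16565) = -6169 - 31391 = -37560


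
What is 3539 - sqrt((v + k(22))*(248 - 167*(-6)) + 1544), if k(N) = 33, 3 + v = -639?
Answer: 3539 - I*sqrt(759706) ≈ 3539.0 - 871.61*I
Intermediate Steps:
v = -642 (v = -3 - 639 = -642)
3539 - sqrt((v + k(22))*(248 - 167*(-6)) + 1544) = 3539 - sqrt((-642 + 33)*(248 - 167*(-6)) + 1544) = 3539 - sqrt(-609*(248 + 1002) + 1544) = 3539 - sqrt(-609*1250 + 1544) = 3539 - sqrt(-761250 + 1544) = 3539 - sqrt(-759706) = 3539 - I*sqrt(759706)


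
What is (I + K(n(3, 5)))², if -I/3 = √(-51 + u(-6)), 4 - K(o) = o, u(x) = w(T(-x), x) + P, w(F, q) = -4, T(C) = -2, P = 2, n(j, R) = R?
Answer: -476 + 6*I*√53 ≈ -476.0 + 43.681*I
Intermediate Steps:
u(x) = -2 (u(x) = -4 + 2 = -2)
K(o) = 4 - o
I = -3*I*√53 (I = -3*√(-51 - 2) = -3*I*√53 ≈ -21.84*I)
(I + K(n(3, 5)))² = (-3*I*√53 + (4 - 1*5))² = (-3*I*√53 + (4 - 5))² = (-3*I*√53 - 1)² = (-1 - 3*I*√53)²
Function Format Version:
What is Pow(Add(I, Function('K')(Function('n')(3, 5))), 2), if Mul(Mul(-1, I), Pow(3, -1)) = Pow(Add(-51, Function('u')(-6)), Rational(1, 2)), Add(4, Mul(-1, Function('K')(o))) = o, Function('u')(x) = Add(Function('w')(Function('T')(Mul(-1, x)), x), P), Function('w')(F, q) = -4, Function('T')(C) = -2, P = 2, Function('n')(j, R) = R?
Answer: Add(-476, Mul(6, I, Pow(53, Rational(1, 2)))) ≈ Add(-476.00, Mul(43.681, I))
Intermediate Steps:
Function('u')(x) = -2 (Function('u')(x) = Add(-4, 2) = -2)
Function('K')(o) = Add(4, Mul(-1, o))
I = Mul(-3, I, Pow(53, Rational(1, 2))) (I = Mul(-3, Pow(Add(-51, -2), Rational(1, 2))) = Mul(-3, Pow(-53, Rational(1, 2))) = Mul(-3, Mul(I, Pow(53, Rational(1, 2)))) = Mul(-3, I, Pow(53, Rational(1, 2))) ≈ Mul(-21.840, I))
Pow(Add(I, Function('K')(Function('n')(3, 5))), 2) = Pow(Add(Mul(-3, I, Pow(53, Rational(1, 2))), Add(4, Mul(-1, 5))), 2) = Pow(Add(Mul(-3, I, Pow(53, Rational(1, 2))), Add(4, -5)), 2) = Pow(Add(Mul(-3, I, Pow(53, Rational(1, 2))), -1), 2) = Pow(Add(-1, Mul(-3, I, Pow(53, Rational(1, 2)))), 2)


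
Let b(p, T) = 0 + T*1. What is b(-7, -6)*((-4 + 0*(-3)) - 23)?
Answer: 162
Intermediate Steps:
b(p, T) = T (b(p, T) = 0 + T = T)
b(-7, -6)*((-4 + 0*(-3)) - 23) = -6*((-4 + 0*(-3)) - 23) = -6*((-4 + 0) - 23) = -6*(-4 - 23) = -6*(-27) = 162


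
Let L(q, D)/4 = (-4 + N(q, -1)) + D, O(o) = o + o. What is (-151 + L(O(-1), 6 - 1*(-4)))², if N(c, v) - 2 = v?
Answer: 15129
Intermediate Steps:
N(c, v) = 2 + v
O(o) = 2*o
L(q, D) = -12 + 4*D (L(q, D) = 4*((-4 + (2 - 1)) + D) = 4*((-4 + 1) + D) = 4*(-3 + D) = -12 + 4*D)
(-151 + L(O(-1), 6 - 1*(-4)))² = (-151 + (-12 + 4*(6 - 1*(-4))))² = (-151 + (-12 + 4*(6 + 4)))² = (-151 + (-12 + 4*10))² = (-151 + (-12 + 40))² = (-151 + 28)² = (-123)² = 15129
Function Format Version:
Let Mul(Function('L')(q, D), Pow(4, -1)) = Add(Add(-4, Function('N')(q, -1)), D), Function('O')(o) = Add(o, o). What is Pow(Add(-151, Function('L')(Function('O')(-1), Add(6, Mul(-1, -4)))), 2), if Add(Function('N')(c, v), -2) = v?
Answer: 15129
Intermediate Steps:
Function('N')(c, v) = Add(2, v)
Function('O')(o) = Mul(2, o)
Function('L')(q, D) = Add(-12, Mul(4, D)) (Function('L')(q, D) = Mul(4, Add(Add(-4, Add(2, -1)), D)) = Mul(4, Add(Add(-4, 1), D)) = Mul(4, Add(-3, D)) = Add(-12, Mul(4, D)))
Pow(Add(-151, Function('L')(Function('O')(-1), Add(6, Mul(-1, -4)))), 2) = Pow(Add(-151, Add(-12, Mul(4, Add(6, Mul(-1, -4))))), 2) = Pow(Add(-151, Add(-12, Mul(4, Add(6, 4)))), 2) = Pow(Add(-151, Add(-12, Mul(4, 10))), 2) = Pow(Add(-151, Add(-12, 40)), 2) = Pow(Add(-151, 28), 2) = Pow(-123, 2) = 15129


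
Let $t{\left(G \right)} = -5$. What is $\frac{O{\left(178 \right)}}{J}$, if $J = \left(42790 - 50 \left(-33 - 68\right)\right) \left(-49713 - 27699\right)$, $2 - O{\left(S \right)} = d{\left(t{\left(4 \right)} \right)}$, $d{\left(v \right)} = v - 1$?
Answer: $- \frac{1}{462923760} \approx -2.1602 \cdot 10^{-9}$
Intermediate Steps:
$d{\left(v \right)} = -1 + v$ ($d{\left(v \right)} = v - 1 = -1 + v$)
$O{\left(S \right)} = 8$ ($O{\left(S \right)} = 2 - \left(-1 - 5\right) = 2 - -6 = 2 + 6 = 8$)
$J = -3703390080$ ($J = \left(42790 - -5050\right) \left(-77412\right) = \left(42790 + 5050\right) \left(-77412\right) = 47840 \left(-77412\right) = -3703390080$)
$\frac{O{\left(178 \right)}}{J} = \frac{8}{-3703390080} = 8 \left(- \frac{1}{3703390080}\right) = - \frac{1}{462923760}$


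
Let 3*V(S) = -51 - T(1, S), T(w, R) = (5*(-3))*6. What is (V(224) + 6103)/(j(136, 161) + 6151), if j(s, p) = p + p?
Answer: 6116/6473 ≈ 0.94485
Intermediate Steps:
j(s, p) = 2*p
T(w, R) = -90 (T(w, R) = -15*6 = -90)
V(S) = 13 (V(S) = (-51 - 1*(-90))/3 = (-51 + 90)/3 = (1/3)*39 = 13)
(V(224) + 6103)/(j(136, 161) + 6151) = (13 + 6103)/(2*161 + 6151) = 6116/(322 + 6151) = 6116/6473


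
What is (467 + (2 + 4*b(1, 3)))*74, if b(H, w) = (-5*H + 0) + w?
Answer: 34114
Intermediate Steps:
b(H, w) = w - 5*H (b(H, w) = -5*H + w = w - 5*H)
(467 + (2 + 4*b(1, 3)))*74 = (467 + (2 + 4*(3 - 5*1)))*74 = (467 + (2 + 4*(3 - 5)))*74 = (467 + (2 + 4*(-2)))*74 = (467 + (2 - 8))*74 = (467 - 6)*74 = 461*74 = 34114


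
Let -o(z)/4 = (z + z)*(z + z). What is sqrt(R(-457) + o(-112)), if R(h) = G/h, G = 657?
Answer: I*sqrt(41917129945)/457 ≈ 448.0*I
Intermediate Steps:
R(h) = 657/h
o(z) = -16*z**2 (o(z) = -4*(z + z)*(z + z) = -4*2*z*2*z = -16*z**2)
sqrt(R(-457) + o(-112)) = sqrt(657/(-457) - 16*(-112)**2) = sqrt(657*(-1/457) - 16*12544) = sqrt(-657/457 - 200704) = sqrt(-91722385/457) = I*sqrt(41917129945)/457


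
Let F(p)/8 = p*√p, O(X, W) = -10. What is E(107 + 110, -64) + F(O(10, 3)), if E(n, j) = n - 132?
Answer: 85 - 80*I*√10 ≈ 85.0 - 252.98*I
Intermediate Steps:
F(p) = 8*p^(3/2) (F(p) = 8*(p*√p) = 8*p^(3/2))
E(n, j) = -132 + n
E(107 + 110, -64) + F(O(10, 3)) = (-132 + (107 + 110)) + 8*(-10)^(3/2) = (-132 + 217) + 8*(-10*I*√10) = 85 - 80*I*√10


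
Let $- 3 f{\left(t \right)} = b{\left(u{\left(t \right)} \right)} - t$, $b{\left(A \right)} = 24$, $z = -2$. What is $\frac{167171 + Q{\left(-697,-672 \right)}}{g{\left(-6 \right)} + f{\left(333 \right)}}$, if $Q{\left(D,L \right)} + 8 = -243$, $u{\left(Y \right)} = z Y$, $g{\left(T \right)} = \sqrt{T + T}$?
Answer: $\frac{1322520}{817} - \frac{25680 i \sqrt{3}}{817} \approx 1618.8 - 54.442 i$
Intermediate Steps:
$g{\left(T \right)} = \sqrt{2} \sqrt{T}$ ($g{\left(T \right)} = \sqrt{2 T} = \sqrt{2} \sqrt{T}$)
$u{\left(Y \right)} = - 2 Y$
$Q{\left(D,L \right)} = -251$ ($Q{\left(D,L \right)} = -8 - 243 = -251$)
$f{\left(t \right)} = -8 + \frac{t}{3}$ ($f{\left(t \right)} = - \frac{24 - t}{3} = -8 + \frac{t}{3}$)
$\frac{167171 + Q{\left(-697,-672 \right)}}{g{\left(-6 \right)} + f{\left(333 \right)}} = \frac{167171 - 251}{\sqrt{2} \sqrt{-6} + \left(-8 + \frac{1}{3} \cdot 333\right)} = \frac{166920}{\sqrt{2} i \sqrt{6} + \left(-8 + 111\right)} = \frac{166920}{2 i \sqrt{3} + 103} = \frac{166920}{103 + 2 i \sqrt{3}}$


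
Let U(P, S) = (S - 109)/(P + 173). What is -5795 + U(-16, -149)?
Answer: -910073/157 ≈ -5796.6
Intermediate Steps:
U(P, S) = (-109 + S)/(173 + P)
-5795 + U(-16, -149) = -5795 + (-109 - 149)/(173 - 16) = -5795 - 258/157 = -910073/157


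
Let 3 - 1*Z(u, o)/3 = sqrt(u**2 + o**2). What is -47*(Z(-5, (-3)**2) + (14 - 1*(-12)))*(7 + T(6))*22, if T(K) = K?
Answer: -470470 + 40326*sqrt(106) ≈ -55288.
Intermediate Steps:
Z(u, o) = 9 - 3*sqrt(o**2 + u**2) (Z(u, o) = 9 - 3*sqrt(u**2 + o**2) = 9 - 3*sqrt(o**2 + u**2))
-47*(Z(-5, (-3)**2) + (14 - 1*(-12)))*(7 + T(6))*22 = -47*((9 - 3*sqrt(((-3)**2)**2 + (-5)**2)) + (14 - 1*(-12)))*(7 + 6)*22 = -47*((9 - 3*sqrt(9**2 + 25)) + (14 + 12))*13*22 = -47*((9 - 3*sqrt(81 + 25)) + 26)*13*22 = -47*((9 - 3*sqrt(106)) + 26)*13*22 = -47*(35 - 3*sqrt(106))*13*22 = -47*(455 - 39*sqrt(106))*22 = (-21385 + 1833*sqrt(106))*22 = -470470 + 40326*sqrt(106)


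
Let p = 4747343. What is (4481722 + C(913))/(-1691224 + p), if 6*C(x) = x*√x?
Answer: 4481722/3056119 + 83*√913/1666974 ≈ 1.4680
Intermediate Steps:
C(x) = x^(3/2)/6 (C(x) = (x*√x)/6 = x^(3/2)/6)
(4481722 + C(913))/(-1691224 + p) = (4481722 + 913^(3/2)/6)/(-1691224 + 4747343) = (4481722 + (913*√913)/6)/3056119 = (4481722 + 913*√913/6)*(1/3056119) = 4481722/3056119 + 83*√913/1666974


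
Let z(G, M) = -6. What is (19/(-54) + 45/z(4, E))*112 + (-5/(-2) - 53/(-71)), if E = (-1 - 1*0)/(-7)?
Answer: -3359201/3834 ≈ -876.16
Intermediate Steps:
E = ⅐ (E = (-1 + 0)*(-⅐) = -1*(-⅐) = ⅐ ≈ 0.14286)
(19/(-54) + 45/z(4, E))*112 + (-5/(-2) - 53/(-71)) = (19/(-54) + 45/(-6))*112 + (-5/(-2) - 53/(-71)) = (19*(-1/54) + 45*(-⅙))*112 + (-5*(-½) - 53*(-1/71)) = (-19/54 - 15/2)*112 + (5/2 + 53/71) = -212/27*112 + 461/142 = -23744/27 + 461/142 = -3359201/3834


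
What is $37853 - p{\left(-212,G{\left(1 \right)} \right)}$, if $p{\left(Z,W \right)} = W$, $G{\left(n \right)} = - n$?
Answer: $37854$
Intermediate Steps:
$37853 - p{\left(-212,G{\left(1 \right)} \right)} = 37853 - \left(-1\right) 1 = 37853 - -1 = 37853 + 1 = 37854$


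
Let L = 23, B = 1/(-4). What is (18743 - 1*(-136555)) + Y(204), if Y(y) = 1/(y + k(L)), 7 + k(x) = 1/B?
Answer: 29972515/193 ≈ 1.5530e+5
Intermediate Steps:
B = -1/4 ≈ -0.25000
k(x) = -11 (k(x) = -7 + 1/(-1/4) = -7 - 4 = -11)
Y(y) = 1/(-11 + y) (Y(y) = 1/(y - 11) = 1/(-11 + y))
(18743 - 1*(-136555)) + Y(204) = (18743 - 1*(-136555)) + 1/(-11 + 204) = (18743 + 136555) + 1/193 = 155298 + 1/193 = 29972515/193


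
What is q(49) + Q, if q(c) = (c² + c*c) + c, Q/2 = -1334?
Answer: 2183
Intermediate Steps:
Q = -2668 (Q = 2*(-1334) = -2668)
q(c) = c + 2*c² (q(c) = (c² + c²) + c = 2*c² + c = c + 2*c²)
q(49) + Q = 49*(1 + 2*49) - 2668 = 49*(1 + 98) - 2668 = 49*99 - 2668 = 4851 - 2668 = 2183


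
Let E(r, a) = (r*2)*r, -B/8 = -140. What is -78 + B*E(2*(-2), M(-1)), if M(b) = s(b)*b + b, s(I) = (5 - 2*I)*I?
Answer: 35762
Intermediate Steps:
B = 1120 (B = -8*(-140) = 1120)
s(I) = I*(5 - 2*I)
M(b) = b + b²*(5 - 2*b) (M(b) = (b*(5 - 2*b))*b + b = b²*(5 - 2*b) + b = b + b²*(5 - 2*b))
E(r, a) = 2*r² (E(r, a) = (2*r)*r = 2*r²)
-78 + B*E(2*(-2), M(-1)) = -78 + 1120*(2*(2*(-2))²) = -78 + 1120*(2*(-4)²) = -78 + 1120*(2*16) = -78 + 1120*32 = -78 + 35840 = 35762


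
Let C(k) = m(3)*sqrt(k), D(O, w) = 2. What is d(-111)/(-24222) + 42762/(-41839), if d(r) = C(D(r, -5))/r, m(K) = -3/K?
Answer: -42762/41839 - sqrt(2)/2688642 ≈ -1.0221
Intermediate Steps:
C(k) = -sqrt(k) (C(k) = (-3/3)*sqrt(k) = (-3*1/3)*sqrt(k) = -sqrt(k))
d(r) = -sqrt(2)/r (d(r) = (-sqrt(2))/r = -sqrt(2)/r)
d(-111)/(-24222) + 42762/(-41839) = -1*sqrt(2)/(-111)/(-24222) + 42762/(-41839) = -1*sqrt(2)*(-1/111)*(-1/24222) + 42762*(-1/41839) = (sqrt(2)/111)*(-1/24222) - 42762/41839 = -sqrt(2)/2688642 - 42762/41839 = -42762/41839 - sqrt(2)/2688642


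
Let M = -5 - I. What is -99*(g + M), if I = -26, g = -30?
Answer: 891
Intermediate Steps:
M = 21 (M = -5 - 1*(-26) = -5 + 26 = 21)
-99*(g + M) = -99*(-30 + 21) = -99*(-9) = 891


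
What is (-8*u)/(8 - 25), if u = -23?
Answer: -184/17 ≈ -10.824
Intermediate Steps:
(-8*u)/(8 - 25) = (-8*(-23))/(8 - 25) = 184/(-17) = 184*(-1/17) = -184/17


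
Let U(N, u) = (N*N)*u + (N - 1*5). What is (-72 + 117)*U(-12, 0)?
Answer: -765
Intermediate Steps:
U(N, u) = -5 + N + u*N² (U(N, u) = N²*u + (N - 5) = u*N² + (-5 + N) = -5 + N + u*N²)
(-72 + 117)*U(-12, 0) = (-72 + 117)*(-5 - 12 + 0*(-12)²) = 45*(-5 - 12 + 0*144) = 45*(-5 - 12 + 0) = 45*(-17) = -765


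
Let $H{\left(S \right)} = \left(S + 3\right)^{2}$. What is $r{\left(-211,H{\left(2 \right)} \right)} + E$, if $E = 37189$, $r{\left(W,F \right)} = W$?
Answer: $36978$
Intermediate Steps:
$H{\left(S \right)} = \left(3 + S\right)^{2}$
$r{\left(-211,H{\left(2 \right)} \right)} + E = -211 + 37189 = 36978$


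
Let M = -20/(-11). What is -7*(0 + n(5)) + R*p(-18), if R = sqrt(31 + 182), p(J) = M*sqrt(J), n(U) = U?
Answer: -35 + 60*I*sqrt(426)/11 ≈ -35.0 + 112.58*I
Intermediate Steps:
M = 20/11 (M = -20*(-1/11) = 20/11 ≈ 1.8182)
p(J) = 20*sqrt(J)/11
R = sqrt(213) ≈ 14.595
-7*(0 + n(5)) + R*p(-18) = -7*(0 + 5) + sqrt(213)*(20*sqrt(-18)/11) = -7*5 + sqrt(213)*(20*(3*I*sqrt(2))/11) = -35 + sqrt(213)*(60*I*sqrt(2)/11) = -35 + 60*I*sqrt(426)/11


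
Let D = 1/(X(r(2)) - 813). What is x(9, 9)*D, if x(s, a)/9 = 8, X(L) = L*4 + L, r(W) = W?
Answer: -72/803 ≈ -0.089664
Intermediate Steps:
X(L) = 5*L (X(L) = 4*L + L = 5*L)
x(s, a) = 72 (x(s, a) = 9*8 = 72)
D = -1/803 (D = 1/(5*2 - 813) = 1/(10 - 813) = 1/(-803) = -1/803 ≈ -0.0012453)
x(9, 9)*D = 72*(-1/803) = -72/803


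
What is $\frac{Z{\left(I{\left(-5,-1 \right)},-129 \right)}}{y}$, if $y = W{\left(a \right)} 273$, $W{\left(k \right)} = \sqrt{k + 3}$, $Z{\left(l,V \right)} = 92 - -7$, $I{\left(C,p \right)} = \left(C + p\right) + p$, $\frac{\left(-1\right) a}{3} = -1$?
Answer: $\frac{11 \sqrt{6}}{182} \approx 0.14805$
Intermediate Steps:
$a = 3$ ($a = \left(-3\right) \left(-1\right) = 3$)
$I{\left(C,p \right)} = C + 2 p$
$Z{\left(l,V \right)} = 99$ ($Z{\left(l,V \right)} = 92 + 7 = 99$)
$W{\left(k \right)} = \sqrt{3 + k}$
$y = 273 \sqrt{6}$ ($y = \sqrt{3 + 3} \cdot 273 = \sqrt{6} \cdot 273 = 273 \sqrt{6} \approx 668.71$)
$\frac{Z{\left(I{\left(-5,-1 \right)},-129 \right)}}{y} = \frac{99}{273 \sqrt{6}} = 99 \frac{\sqrt{6}}{1638} = \frac{11 \sqrt{6}}{182}$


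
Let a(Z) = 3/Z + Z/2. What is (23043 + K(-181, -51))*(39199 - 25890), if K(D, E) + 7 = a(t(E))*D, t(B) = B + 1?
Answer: 18347694237/50 ≈ 3.6695e+8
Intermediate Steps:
t(B) = 1 + B
a(Z) = Z/2 + 3/Z (a(Z) = 3/Z + Z*(1/2) = 3/Z + Z/2 = Z/2 + 3/Z)
K(D, E) = -7 + D*(1/2 + E/2 + 3/(1 + E)) (K(D, E) = -7 + ((1 + E)/2 + 3/(1 + E))*D = -7 + ((1/2 + E/2) + 3/(1 + E))*D = -7 + (1/2 + E/2 + 3/(1 + E))*D = -7 + D*(1/2 + E/2 + 3/(1 + E)))
(23043 + K(-181, -51))*(39199 - 25890) = (23043 + (-14 - 14*(-51) - 181*(6 + (1 - 51)**2))/(2*(1 - 51)))*(39199 - 25890) = (23043 + (1/2)*(-14 + 714 - 181*(6 + (-50)**2))/(-50))*13309 = (23043 + (1/2)*(-1/50)*(-14 + 714 - 181*(6 + 2500)))*13309 = (23043 + (1/2)*(-1/50)*(-14 + 714 - 181*2506))*13309 = (23043 + (1/2)*(-1/50)*(-14 + 714 - 453586))*13309 = (23043 + (1/2)*(-1/50)*(-452886))*13309 = (23043 + 226443/50)*13309 = (1378593/50)*13309 = 18347694237/50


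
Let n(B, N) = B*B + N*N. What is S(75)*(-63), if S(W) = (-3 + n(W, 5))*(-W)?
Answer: 26682075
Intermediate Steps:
n(B, N) = B**2 + N**2
S(W) = -W*(22 + W**2) (S(W) = (-3 + (W**2 + 5**2))*(-W) = (-3 + (W**2 + 25))*(-W) = (-3 + (25 + W**2))*(-W) = (22 + W**2)*(-W) = -W*(22 + W**2))
S(75)*(-63) = -1*75*(22 + 75**2)*(-63) = -1*75*(22 + 5625)*(-63) = -1*75*5647*(-63) = -423525*(-63) = 26682075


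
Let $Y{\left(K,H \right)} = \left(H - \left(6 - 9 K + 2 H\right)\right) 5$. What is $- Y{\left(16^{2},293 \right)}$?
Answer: $-10025$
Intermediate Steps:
$Y{\left(K,H \right)} = -30 - 5 H + 45 K$ ($Y{\left(K,H \right)} = \left(H - \left(6 - 9 K + 2 H\right)\right) 5 = \left(-6 - H + 9 K\right) 5 = -30 - 5 H + 45 K$)
$- Y{\left(16^{2},293 \right)} = - (-30 - 1465 + 45 \cdot 16^{2}) = - (-30 - 1465 + 45 \cdot 256) = - (-30 - 1465 + 11520) = \left(-1\right) 10025 = -10025$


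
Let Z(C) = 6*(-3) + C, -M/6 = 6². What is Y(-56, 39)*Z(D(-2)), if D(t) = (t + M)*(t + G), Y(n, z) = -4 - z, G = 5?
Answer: 28896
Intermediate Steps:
M = -216 (M = -6*6² = -6*36 = -216)
D(t) = (-216 + t)*(5 + t) (D(t) = (t - 216)*(t + 5) = (-216 + t)*(5 + t))
Z(C) = -18 + C
Y(-56, 39)*Z(D(-2)) = (-4 - 1*39)*(-18 + (-1080 + (-2)² - 211*(-2))) = (-4 - 39)*(-18 + (-1080 + 4 + 422)) = -43*(-18 - 654) = -43*(-672) = 28896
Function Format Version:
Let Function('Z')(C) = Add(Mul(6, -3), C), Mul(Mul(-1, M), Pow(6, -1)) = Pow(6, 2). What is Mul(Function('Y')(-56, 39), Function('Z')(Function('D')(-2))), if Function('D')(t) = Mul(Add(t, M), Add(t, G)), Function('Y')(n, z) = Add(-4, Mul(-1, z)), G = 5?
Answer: 28896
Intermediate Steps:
M = -216 (M = Mul(-6, Pow(6, 2)) = Mul(-6, 36) = -216)
Function('D')(t) = Mul(Add(-216, t), Add(5, t)) (Function('D')(t) = Mul(Add(t, -216), Add(t, 5)) = Mul(Add(-216, t), Add(5, t)))
Function('Z')(C) = Add(-18, C)
Mul(Function('Y')(-56, 39), Function('Z')(Function('D')(-2))) = Mul(Add(-4, Mul(-1, 39)), Add(-18, Add(-1080, Pow(-2, 2), Mul(-211, -2)))) = Mul(Add(-4, -39), Add(-18, Add(-1080, 4, 422))) = Mul(-43, Add(-18, -654)) = Mul(-43, -672) = 28896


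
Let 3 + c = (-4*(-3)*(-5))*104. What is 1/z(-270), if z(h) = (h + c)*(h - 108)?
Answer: 1/2461914 ≈ 4.0619e-7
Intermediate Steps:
c = -6243 (c = -3 + (-4*(-3)*(-5))*104 = -3 + (12*(-5))*104 = -3 - 60*104 = -3 - 6240 = -6243)
z(h) = (-6243 + h)*(-108 + h) (z(h) = (h - 6243)*(h - 108) = (-6243 + h)*(-108 + h))
1/z(-270) = 1/(674244 + (-270)² - 6351*(-270)) = 1/(674244 + 72900 + 1714770) = 1/2461914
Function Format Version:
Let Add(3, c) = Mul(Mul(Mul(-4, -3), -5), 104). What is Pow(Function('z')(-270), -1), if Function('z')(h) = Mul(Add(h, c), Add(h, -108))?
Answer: Rational(1, 2461914) ≈ 4.0619e-7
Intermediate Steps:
c = -6243 (c = Add(-3, Mul(Mul(Mul(-4, -3), -5), 104)) = Add(-3, Mul(Mul(12, -5), 104)) = Add(-3, Mul(-60, 104)) = Add(-3, -6240) = -6243)
Function('z')(h) = Mul(Add(-6243, h), Add(-108, h)) (Function('z')(h) = Mul(Add(h, -6243), Add(h, -108)) = Mul(Add(-6243, h), Add(-108, h)))
Pow(Function('z')(-270), -1) = Pow(Add(674244, Pow(-270, 2), Mul(-6351, -270)), -1) = Pow(Add(674244, 72900, 1714770), -1) = Pow(2461914, -1) = Rational(1, 2461914)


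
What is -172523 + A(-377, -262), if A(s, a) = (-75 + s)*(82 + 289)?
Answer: -340215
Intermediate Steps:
A(s, a) = -27825 + 371*s (A(s, a) = (-75 + s)*371 = -27825 + 371*s)
-172523 + A(-377, -262) = -172523 + (-27825 + 371*(-377)) = -172523 + (-27825 - 139867) = -172523 - 167692 = -340215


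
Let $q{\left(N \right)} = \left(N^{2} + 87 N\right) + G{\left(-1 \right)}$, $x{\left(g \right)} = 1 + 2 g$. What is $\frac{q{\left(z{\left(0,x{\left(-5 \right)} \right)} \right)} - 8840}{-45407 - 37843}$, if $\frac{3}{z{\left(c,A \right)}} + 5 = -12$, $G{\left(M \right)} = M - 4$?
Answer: $\frac{2560633}{24059250} \approx 0.10643$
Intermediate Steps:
$G{\left(M \right)} = -4 + M$ ($G{\left(M \right)} = M - 4 = -4 + M$)
$z{\left(c,A \right)} = - \frac{3}{17}$ ($z{\left(c,A \right)} = \frac{3}{-5 - 12} = \frac{3}{-17} = 3 \left(- \frac{1}{17}\right) = - \frac{3}{17}$)
$q{\left(N \right)} = -5 + N^{2} + 87 N$ ($q{\left(N \right)} = \left(N^{2} + 87 N\right) - 5 = -5 + N^{2} + 87 N$)
$\frac{q{\left(z{\left(0,x{\left(-5 \right)} \right)} \right)} - 8840}{-45407 - 37843} = \frac{\left(-5 + \left(- \frac{3}{17}\right)^{2} + 87 \left(- \frac{3}{17}\right)\right) - 8840}{-45407 - 37843} = \frac{\left(-5 + \frac{9}{289} - \frac{261}{17}\right) - 8840}{-83250} = \left(- \frac{5873}{289} - 8840\right) \left(- \frac{1}{83250}\right) = \left(- \frac{2560633}{289}\right) \left(- \frac{1}{83250}\right) = \frac{2560633}{24059250}$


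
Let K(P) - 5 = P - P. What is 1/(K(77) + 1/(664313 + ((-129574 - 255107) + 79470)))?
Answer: 359102/1795511 ≈ 0.20000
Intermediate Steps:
K(P) = 5 (K(P) = 5 + (P - P) = 5 + 0 = 5)
1/(K(77) + 1/(664313 + ((-129574 - 255107) + 79470))) = 1/(5 + 1/(664313 + ((-129574 - 255107) + 79470))) = 1/(5 + 1/(664313 + (-384681 + 79470))) = 1/(5 + 1/(664313 - 305211)) = 1/(5 + 1/359102) = 1/(1795511/359102) = 359102/1795511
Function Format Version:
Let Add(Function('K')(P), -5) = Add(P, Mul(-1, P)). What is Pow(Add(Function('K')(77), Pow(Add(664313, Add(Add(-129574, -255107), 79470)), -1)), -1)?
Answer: Rational(359102, 1795511) ≈ 0.20000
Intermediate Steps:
Function('K')(P) = 5 (Function('K')(P) = Add(5, Add(P, Mul(-1, P))) = Add(5, 0) = 5)
Pow(Add(Function('K')(77), Pow(Add(664313, Add(Add(-129574, -255107), 79470)), -1)), -1) = Pow(Add(5, Pow(Add(664313, Add(Add(-129574, -255107), 79470)), -1)), -1) = Pow(Add(5, Pow(Add(664313, Add(-384681, 79470)), -1)), -1) = Pow(Add(5, Pow(Add(664313, -305211), -1)), -1) = Pow(Add(5, Pow(359102, -1)), -1) = Pow(Add(5, Rational(1, 359102)), -1) = Pow(Rational(1795511, 359102), -1) = Rational(359102, 1795511)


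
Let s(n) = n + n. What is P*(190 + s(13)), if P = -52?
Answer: -11232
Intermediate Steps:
s(n) = 2*n
P*(190 + s(13)) = -52*(190 + 2*13) = -52*(190 + 26) = -52*216 = -11232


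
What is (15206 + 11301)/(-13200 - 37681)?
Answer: -26507/50881 ≈ -0.52096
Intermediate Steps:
(15206 + 11301)/(-13200 - 37681) = 26507/(-50881) = 26507*(-1/50881) = -26507/50881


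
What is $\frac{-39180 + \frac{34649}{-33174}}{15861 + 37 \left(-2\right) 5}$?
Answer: $- \frac{185684567}{73414062} \approx -2.5293$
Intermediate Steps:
$\frac{-39180 + \frac{34649}{-33174}}{15861 + 37 \left(-2\right) 5} = \frac{-39180 + 34649 \left(- \frac{1}{33174}\right)}{15861 - 370} = \frac{-39180 - \frac{34649}{33174}}{15861 - 370} = - \frac{1299791969}{33174 \cdot 15491} = \left(- \frac{1299791969}{33174}\right) \frac{1}{15491} = - \frac{185684567}{73414062}$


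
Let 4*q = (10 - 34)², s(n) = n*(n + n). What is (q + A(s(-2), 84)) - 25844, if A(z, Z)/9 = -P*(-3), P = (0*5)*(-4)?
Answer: -25700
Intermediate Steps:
P = 0 (P = 0*(-4) = 0)
s(n) = 2*n² (s(n) = n*(2*n) = 2*n²)
q = 144 (q = (10 - 34)²/4 = (¼)*(-24)² = (¼)*576 = 144)
A(z, Z) = 0 (A(z, Z) = 9*(-1*0*(-3)) = 9*(0*(-3)) = 9*0 = 0)
(q + A(s(-2), 84)) - 25844 = (144 + 0) - 25844 = 144 - 25844 = -25700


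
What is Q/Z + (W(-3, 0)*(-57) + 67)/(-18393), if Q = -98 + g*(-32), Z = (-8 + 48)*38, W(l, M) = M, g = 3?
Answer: -1835041/13978680 ≈ -0.13127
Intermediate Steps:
Z = 1520 (Z = 40*38 = 1520)
Q = -194 (Q = -98 + 3*(-32) = -98 - 96 = -194)
Q/Z + (W(-3, 0)*(-57) + 67)/(-18393) = -194/1520 + (0*(-57) + 67)/(-18393) = -194*1/1520 + (0 + 67)*(-1/18393) = -97/760 + 67*(-1/18393) = -97/760 - 67/18393 = -1835041/13978680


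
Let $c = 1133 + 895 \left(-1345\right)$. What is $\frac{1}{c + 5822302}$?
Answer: $\frac{1}{4619660} \approx 2.1647 \cdot 10^{-7}$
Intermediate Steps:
$c = -1202642$ ($c = 1133 - 1203775 = -1202642$)
$\frac{1}{c + 5822302} = \frac{1}{-1202642 + 5822302} = \frac{1}{4619660}$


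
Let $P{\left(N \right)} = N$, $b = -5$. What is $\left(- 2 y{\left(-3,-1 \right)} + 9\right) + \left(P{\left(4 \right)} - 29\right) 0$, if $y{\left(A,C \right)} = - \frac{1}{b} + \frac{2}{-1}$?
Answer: $\frac{63}{5} \approx 12.6$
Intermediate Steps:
$y{\left(A,C \right)} = - \frac{9}{5}$ ($y{\left(A,C \right)} = - \frac{1}{-5} + \frac{2}{-1} = \left(-1\right) \left(- \frac{1}{5}\right) + 2 \left(-1\right) = \frac{1}{5} - 2 = - \frac{9}{5}$)
$\left(- 2 y{\left(-3,-1 \right)} + 9\right) + \left(P{\left(4 \right)} - 29\right) 0 = \left(\left(-2\right) \left(- \frac{9}{5}\right) + 9\right) + \left(4 - 29\right) 0 = \left(\frac{18}{5} + 9\right) - 0 = \frac{63}{5} + 0 = \frac{63}{5}$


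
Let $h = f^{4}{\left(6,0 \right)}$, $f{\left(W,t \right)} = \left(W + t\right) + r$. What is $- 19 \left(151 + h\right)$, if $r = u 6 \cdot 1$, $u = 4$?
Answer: $-15392869$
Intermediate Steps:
$r = 24$ ($r = 4 \cdot 6 \cdot 1 = 24 \cdot 1 = 24$)
$f{\left(W,t \right)} = 24 + W + t$ ($f{\left(W,t \right)} = \left(W + t\right) + 24 = 24 + W + t$)
$h = 810000$ ($h = \left(24 + 6 + 0\right)^{4} = 30^{4} = 810000$)
$- 19 \left(151 + h\right) = - 19 \left(151 + 810000\right) = \left(-19\right) 810151 = -15392869$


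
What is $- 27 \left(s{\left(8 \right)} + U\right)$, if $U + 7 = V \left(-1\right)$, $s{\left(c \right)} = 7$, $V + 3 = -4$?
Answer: $-189$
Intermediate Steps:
$V = -7$ ($V = -3 - 4 = -7$)
$U = 0$ ($U = -7 - -7 = -7 + 7 = 0$)
$- 27 \left(s{\left(8 \right)} + U\right) = - 27 \left(7 + 0\right) = \left(-27\right) 7 = -189$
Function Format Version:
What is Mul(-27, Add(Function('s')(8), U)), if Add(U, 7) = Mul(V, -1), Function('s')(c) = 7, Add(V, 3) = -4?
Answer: -189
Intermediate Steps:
V = -7 (V = Add(-3, -4) = -7)
U = 0 (U = Add(-7, Mul(-7, -1)) = Add(-7, 7) = 0)
Mul(-27, Add(Function('s')(8), U)) = Mul(-27, Add(7, 0)) = Mul(-27, 7) = -189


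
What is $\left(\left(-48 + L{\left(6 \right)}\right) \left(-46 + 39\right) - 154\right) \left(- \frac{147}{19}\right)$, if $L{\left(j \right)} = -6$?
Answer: $- \frac{32928}{19} \approx -1733.1$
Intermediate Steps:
$\left(\left(-48 + L{\left(6 \right)}\right) \left(-46 + 39\right) - 154\right) \left(- \frac{147}{19}\right) = \left(\left(-48 - 6\right) \left(-46 + 39\right) - 154\right) \left(- \frac{147}{19}\right) = \left(\left(-54\right) \left(-7\right) - 154\right) \left(\left(-147\right) \frac{1}{19}\right) = \left(378 - 154\right) \left(- \frac{147}{19}\right) = 224 \left(- \frac{147}{19}\right) = - \frac{32928}{19}$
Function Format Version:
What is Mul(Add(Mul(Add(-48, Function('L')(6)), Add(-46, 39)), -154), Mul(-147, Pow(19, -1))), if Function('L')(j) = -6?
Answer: Rational(-32928, 19) ≈ -1733.1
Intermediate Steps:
Mul(Add(Mul(Add(-48, Function('L')(6)), Add(-46, 39)), -154), Mul(-147, Pow(19, -1))) = Mul(Add(Mul(Add(-48, -6), Add(-46, 39)), -154), Mul(-147, Pow(19, -1))) = Mul(Add(Mul(-54, -7), -154), Mul(-147, Rational(1, 19))) = Mul(Add(378, -154), Rational(-147, 19)) = Mul(224, Rational(-147, 19)) = Rational(-32928, 19)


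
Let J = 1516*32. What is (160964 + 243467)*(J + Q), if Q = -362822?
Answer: -127116707610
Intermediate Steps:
J = 48512
(160964 + 243467)*(J + Q) = (160964 + 243467)*(48512 - 362822) = 404431*(-314310) = -127116707610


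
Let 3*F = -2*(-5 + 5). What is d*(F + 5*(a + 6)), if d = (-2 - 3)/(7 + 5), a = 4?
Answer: -125/6 ≈ -20.833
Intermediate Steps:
F = 0 (F = (-2*(-5 + 5))/3 = (-2*0)/3 = (⅓)*0 = 0)
d = -5/12 ≈ -0.41667
d*(F + 5*(a + 6)) = -5*(0 + 5*(4 + 6))/12 = -5*(0 + 5*10)/12 = -5*(0 + 50)/12 = -5/12*50 = -125/6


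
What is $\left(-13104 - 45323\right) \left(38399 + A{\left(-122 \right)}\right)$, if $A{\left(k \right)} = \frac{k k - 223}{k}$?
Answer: $- \frac{272855083259}{122} \approx -2.2365 \cdot 10^{9}$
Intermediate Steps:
$A{\left(k \right)} = \frac{-223 + k^{2}}{k}$ ($A{\left(k \right)} = \frac{k^{2} - 223}{k} = \frac{-223 + k^{2}}{k}$)
$\left(-13104 - 45323\right) \left(38399 + A{\left(-122 \right)}\right) = \left(-13104 - 45323\right) \left(38399 - \left(122 + \frac{223}{-122}\right)\right) = - 58427 \left(38399 - \frac{14661}{122}\right) = \left(-58427\right) \frac{4670017}{122} = - \frac{272855083259}{122}$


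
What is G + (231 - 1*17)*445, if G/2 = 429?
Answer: 96088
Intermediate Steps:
G = 858 (G = 2*429 = 858)
G + (231 - 1*17)*445 = 858 + (231 - 1*17)*445 = 858 + (231 - 17)*445 = 858 + 214*445 = 858 + 95230 = 96088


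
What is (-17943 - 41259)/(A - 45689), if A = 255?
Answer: 29601/22717 ≈ 1.3030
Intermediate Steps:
(-17943 - 41259)/(A - 45689) = (-17943 - 41259)/(255 - 45689) = -59202/(-45434) = -59202*(-1/45434) = 29601/22717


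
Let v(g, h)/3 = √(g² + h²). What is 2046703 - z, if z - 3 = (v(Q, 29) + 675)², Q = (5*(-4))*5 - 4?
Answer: 1486162 - 4050*√11657 ≈ 1.0489e+6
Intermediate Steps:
Q = -104 (Q = -20*5 - 4 = -100 - 4 = -104)
v(g, h) = 3*√(g² + h²)
z = 3 + (675 + 3*√11657)² (z = 3 + (3*√((-104)² + 29²) + 675)² = 3 + (3*√(10816 + 841) + 675)² = 3 + (3*√11657 + 675)² = 3 + (675 + 3*√11657)² ≈ 9.9781e+5)
2046703 - z = 2046703 - (560541 + 4050*√11657) = 2046703 + (-560541 - 4050*√11657) = 1486162 - 4050*√11657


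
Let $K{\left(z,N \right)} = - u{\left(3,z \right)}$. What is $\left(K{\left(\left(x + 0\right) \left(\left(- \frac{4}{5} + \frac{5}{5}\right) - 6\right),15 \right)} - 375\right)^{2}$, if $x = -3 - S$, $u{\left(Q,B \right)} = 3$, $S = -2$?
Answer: $142884$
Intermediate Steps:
$x = -1$ ($x = -3 - -2 = -3 + 2 = -1$)
$K{\left(z,N \right)} = -3$ ($K{\left(z,N \right)} = \left(-1\right) 3 = -3$)
$\left(K{\left(\left(x + 0\right) \left(\left(- \frac{4}{5} + \frac{5}{5}\right) - 6\right),15 \right)} - 375\right)^{2} = \left(-3 - 375\right)^{2} = \left(-378\right)^{2} = 142884$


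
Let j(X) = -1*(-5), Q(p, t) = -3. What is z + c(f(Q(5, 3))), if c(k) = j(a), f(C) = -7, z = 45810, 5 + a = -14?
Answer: 45815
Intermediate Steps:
a = -19 (a = -5 - 14 = -19)
j(X) = 5
c(k) = 5
z + c(f(Q(5, 3))) = 45810 + 5 = 45815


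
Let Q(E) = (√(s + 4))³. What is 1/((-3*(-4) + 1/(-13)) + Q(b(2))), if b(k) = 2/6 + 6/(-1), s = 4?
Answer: -2015/62503 + 2704*√2/62503 ≈ 0.028943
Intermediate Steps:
b(k) = -17/3 (b(k) = 2*(⅙) + 6*(-1) = ⅓ - 6 = -17/3)
Q(E) = 16*√2 (Q(E) = (√(4 + 4))³ = (√8)³ = (2*√2)³ = 16*√2)
1/((-3*(-4) + 1/(-13)) + Q(b(2))) = 1/((-3*(-4) + 1/(-13)) + 16*√2) = 1/((12 - 1/13) + 16*√2) = 1/(155/13 + 16*√2)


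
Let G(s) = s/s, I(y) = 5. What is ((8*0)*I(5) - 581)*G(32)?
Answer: -581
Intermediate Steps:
G(s) = 1
((8*0)*I(5) - 581)*G(32) = ((8*0)*5 - 581)*1 = (0*5 - 581)*1 = (0 - 581)*1 = -581*1 = -581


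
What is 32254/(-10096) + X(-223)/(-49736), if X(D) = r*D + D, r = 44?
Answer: -46964737/15691708 ≈ -2.9930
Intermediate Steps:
X(D) = 45*D (X(D) = 44*D + D = 45*D)
32254/(-10096) + X(-223)/(-49736) = 32254/(-10096) + (45*(-223))/(-49736) = 32254*(-1/10096) - 10035*(-1/49736) = -16127/5048 + 10035/49736 = -46964737/15691708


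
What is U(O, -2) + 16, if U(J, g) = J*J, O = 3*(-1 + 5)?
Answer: 160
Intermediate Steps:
O = 12 (O = 3*4 = 12)
U(J, g) = J²
U(O, -2) + 16 = 12² + 16 = 144 + 16 = 160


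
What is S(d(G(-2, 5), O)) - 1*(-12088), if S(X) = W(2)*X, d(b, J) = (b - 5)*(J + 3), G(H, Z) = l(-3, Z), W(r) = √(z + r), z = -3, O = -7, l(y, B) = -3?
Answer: 12088 + 32*I ≈ 12088.0 + 32.0*I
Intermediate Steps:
W(r) = √(-3 + r)
G(H, Z) = -3
d(b, J) = (-5 + b)*(3 + J)
S(X) = I*X (S(X) = √(-3 + 2)*X = √(-1)*X = I*X)
S(d(G(-2, 5), O)) - 1*(-12088) = I*(-15 - 5*(-7) + 3*(-3) - 7*(-3)) - 1*(-12088) = I*(-15 + 35 - 9 + 21) + 12088 = I*32 + 12088 = 32*I + 12088 = 12088 + 32*I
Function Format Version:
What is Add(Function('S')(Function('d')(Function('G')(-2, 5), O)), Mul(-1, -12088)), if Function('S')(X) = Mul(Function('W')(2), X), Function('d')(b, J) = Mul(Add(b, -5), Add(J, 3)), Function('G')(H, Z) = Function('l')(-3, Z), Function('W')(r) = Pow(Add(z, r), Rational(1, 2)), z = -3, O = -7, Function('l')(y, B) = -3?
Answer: Add(12088, Mul(32, I)) ≈ Add(12088., Mul(32.000, I))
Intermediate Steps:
Function('W')(r) = Pow(Add(-3, r), Rational(1, 2))
Function('G')(H, Z) = -3
Function('d')(b, J) = Mul(Add(-5, b), Add(3, J))
Function('S')(X) = Mul(I, X) (Function('S')(X) = Mul(Pow(Add(-3, 2), Rational(1, 2)), X) = Mul(Pow(-1, Rational(1, 2)), X) = Mul(I, X))
Add(Function('S')(Function('d')(Function('G')(-2, 5), O)), Mul(-1, -12088)) = Add(Mul(I, Add(-15, Mul(-5, -7), Mul(3, -3), Mul(-7, -3))), Mul(-1, -12088)) = Add(Mul(I, Add(-15, 35, -9, 21)), 12088) = Add(Mul(I, 32), 12088) = Add(Mul(32, I), 12088) = Add(12088, Mul(32, I))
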